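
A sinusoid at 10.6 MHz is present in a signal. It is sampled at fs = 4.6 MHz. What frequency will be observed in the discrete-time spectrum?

10.6 MHz mod fs = 1.4 MHz.
1.4 MHz ≤ fs/2 = 2.3 MHz, appears at 1.4 MHz.

1.4 MHz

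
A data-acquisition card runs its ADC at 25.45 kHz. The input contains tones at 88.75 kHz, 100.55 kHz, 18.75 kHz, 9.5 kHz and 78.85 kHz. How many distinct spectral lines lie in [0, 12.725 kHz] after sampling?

5

fs/2 = 12.725 kHz.
88.75 kHz mod fs = 12.4 kHz.
12.4 kHz ≤ fs/2 = 12.725 kHz, appears at 12.4 kHz.
100.55 kHz mod fs = 24.2 kHz.
24.2 kHz > fs/2 = 12.725 kHz, folds to fs − 24.2 kHz = 1.25 kHz.
18.75 kHz > fs/2 = 12.725 kHz, folds to fs − 18.75 kHz = 6.7 kHz.
9.5 kHz ≤ fs/2 = 12.725 kHz, passes unchanged.
78.85 kHz mod fs = 2.5 kHz.
2.5 kHz ≤ fs/2 = 12.725 kHz, appears at 2.5 kHz.
Distinct values: {1.25 kHz, 2.5 kHz, 6.7 kHz, 9.5 kHz, 12.4 kHz} → 5.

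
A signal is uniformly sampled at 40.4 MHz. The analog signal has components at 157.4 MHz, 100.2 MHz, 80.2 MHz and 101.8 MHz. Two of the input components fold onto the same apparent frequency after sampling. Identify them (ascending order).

100.2 MHz, 101.8 MHz

fs/2 = 20.2 MHz.
157.4 MHz mod fs = 36.2 MHz.
36.2 MHz > fs/2 = 20.2 MHz, folds to fs − 36.2 MHz = 4.2 MHz.
100.2 MHz mod fs = 19.4 MHz.
19.4 MHz ≤ fs/2 = 20.2 MHz, appears at 19.4 MHz.
80.2 MHz mod fs = 39.8 MHz.
39.8 MHz > fs/2 = 20.2 MHz, folds to fs − 39.8 MHz = 0.6 MHz.
101.8 MHz mod fs = 21 MHz.
21 MHz > fs/2 = 20.2 MHz, folds to fs − 21 MHz = 19.4 MHz.
100.2 MHz and 101.8 MHz both map to 19.4 MHz.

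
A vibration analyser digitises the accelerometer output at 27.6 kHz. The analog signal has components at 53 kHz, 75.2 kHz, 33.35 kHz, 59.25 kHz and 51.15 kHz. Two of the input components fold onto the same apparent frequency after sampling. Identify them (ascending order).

51.15 kHz, 59.25 kHz

fs/2 = 13.8 kHz.
53 kHz mod fs = 25.4 kHz.
25.4 kHz > fs/2 = 13.8 kHz, folds to fs − 25.4 kHz = 2.2 kHz.
75.2 kHz mod fs = 20 kHz.
20 kHz > fs/2 = 13.8 kHz, folds to fs − 20 kHz = 7.6 kHz.
33.35 kHz mod fs = 5.75 kHz.
5.75 kHz ≤ fs/2 = 13.8 kHz, appears at 5.75 kHz.
59.25 kHz mod fs = 4.05 kHz.
4.05 kHz ≤ fs/2 = 13.8 kHz, appears at 4.05 kHz.
51.15 kHz mod fs = 23.55 kHz.
23.55 kHz > fs/2 = 13.8 kHz, folds to fs − 23.55 kHz = 4.05 kHz.
51.15 kHz and 59.25 kHz both map to 4.05 kHz.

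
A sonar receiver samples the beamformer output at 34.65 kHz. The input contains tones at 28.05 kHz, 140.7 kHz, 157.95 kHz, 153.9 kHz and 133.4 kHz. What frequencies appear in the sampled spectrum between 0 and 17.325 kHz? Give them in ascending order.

fs/2 = 17.325 kHz.
28.05 kHz > fs/2 = 17.325 kHz, folds to fs − 28.05 kHz = 6.6 kHz.
140.7 kHz mod fs = 2.1 kHz.
2.1 kHz ≤ fs/2 = 17.325 kHz, appears at 2.1 kHz.
157.95 kHz mod fs = 19.35 kHz.
19.35 kHz > fs/2 = 17.325 kHz, folds to fs − 19.35 kHz = 15.3 kHz.
153.9 kHz mod fs = 15.3 kHz.
15.3 kHz ≤ fs/2 = 17.325 kHz, appears at 15.3 kHz.
133.4 kHz mod fs = 29.45 kHz.
29.45 kHz > fs/2 = 17.325 kHz, folds to fs − 29.45 kHz = 5.2 kHz.
Distinct values: {2.1 kHz, 5.2 kHz, 6.6 kHz, 15.3 kHz}.

2.1 kHz, 5.2 kHz, 6.6 kHz, 15.3 kHz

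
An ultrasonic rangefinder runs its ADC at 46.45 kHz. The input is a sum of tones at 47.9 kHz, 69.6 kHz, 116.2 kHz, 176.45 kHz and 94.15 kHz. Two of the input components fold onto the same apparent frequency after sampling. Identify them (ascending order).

69.6 kHz, 116.2 kHz

fs/2 = 23.225 kHz.
47.9 kHz mod fs = 1.45 kHz.
1.45 kHz ≤ fs/2 = 23.225 kHz, appears at 1.45 kHz.
69.6 kHz mod fs = 23.15 kHz.
23.15 kHz ≤ fs/2 = 23.225 kHz, appears at 23.15 kHz.
116.2 kHz mod fs = 23.3 kHz.
23.3 kHz > fs/2 = 23.225 kHz, folds to fs − 23.3 kHz = 23.15 kHz.
176.45 kHz mod fs = 37.1 kHz.
37.1 kHz > fs/2 = 23.225 kHz, folds to fs − 37.1 kHz = 9.35 kHz.
94.15 kHz mod fs = 1.25 kHz.
1.25 kHz ≤ fs/2 = 23.225 kHz, appears at 1.25 kHz.
69.6 kHz and 116.2 kHz both map to 23.15 kHz.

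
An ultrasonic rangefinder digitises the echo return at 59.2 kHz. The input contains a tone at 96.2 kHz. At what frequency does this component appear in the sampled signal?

96.2 kHz mod fs = 37 kHz.
37 kHz > fs/2 = 29.6 kHz, folds to fs − 37 kHz = 22.2 kHz.

22.2 kHz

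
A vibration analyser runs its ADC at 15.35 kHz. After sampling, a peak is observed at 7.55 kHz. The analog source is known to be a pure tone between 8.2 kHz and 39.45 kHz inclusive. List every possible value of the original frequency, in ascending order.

22.9 kHz, 23.15 kHz, 38.25 kHz, 38.5 kHz

Frequencies that alias to 7.55 kHz are k·fs ± 7.55 kHz for integer k ≥ 0.
k=0: 7.55 kHz.
k=1: 7.8 kHz, 22.9 kHz.
k=2: 23.15 kHz, 38.25 kHz.
k=3: 38.5 kHz, 53.6 kHz.
k=4: 53.85 kHz, 68.95 kHz.
Within [8.2 kHz, 39.45 kHz]: 22.9 kHz, 23.15 kHz, 38.25 kHz, 38.5 kHz.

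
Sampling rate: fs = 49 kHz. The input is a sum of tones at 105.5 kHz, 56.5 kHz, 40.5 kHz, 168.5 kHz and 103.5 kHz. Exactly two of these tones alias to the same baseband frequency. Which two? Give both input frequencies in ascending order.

56.5 kHz, 105.5 kHz

fs/2 = 24.5 kHz.
105.5 kHz mod fs = 7.5 kHz.
7.5 kHz ≤ fs/2 = 24.5 kHz, appears at 7.5 kHz.
56.5 kHz mod fs = 7.5 kHz.
7.5 kHz ≤ fs/2 = 24.5 kHz, appears at 7.5 kHz.
40.5 kHz > fs/2 = 24.5 kHz, folds to fs − 40.5 kHz = 8.5 kHz.
168.5 kHz mod fs = 21.5 kHz.
21.5 kHz ≤ fs/2 = 24.5 kHz, appears at 21.5 kHz.
103.5 kHz mod fs = 5.5 kHz.
5.5 kHz ≤ fs/2 = 24.5 kHz, appears at 5.5 kHz.
56.5 kHz and 105.5 kHz both map to 7.5 kHz.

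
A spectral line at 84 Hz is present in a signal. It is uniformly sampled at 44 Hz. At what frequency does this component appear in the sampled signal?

84 Hz mod fs = 40 Hz.
40 Hz > fs/2 = 22 Hz, folds to fs − 40 Hz = 4 Hz.

4 Hz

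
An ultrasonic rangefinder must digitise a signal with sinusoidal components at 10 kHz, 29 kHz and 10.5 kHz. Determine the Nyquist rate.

Highest-frequency component: 29 kHz.
Nyquist rate = 2 × 29 kHz = 58 kHz.

58 kHz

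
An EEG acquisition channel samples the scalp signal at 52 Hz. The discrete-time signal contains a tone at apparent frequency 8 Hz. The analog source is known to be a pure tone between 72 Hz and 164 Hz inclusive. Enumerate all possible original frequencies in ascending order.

Frequencies that alias to 8 Hz are k·fs ± 8 Hz for integer k ≥ 0.
k=0: 8 Hz.
k=1: 44 Hz, 60 Hz.
k=2: 96 Hz, 112 Hz.
k=3: 148 Hz, 164 Hz.
k=4: 200 Hz, 216 Hz.
Within [72 Hz, 164 Hz]: 96 Hz, 112 Hz, 148 Hz, 164 Hz.

96 Hz, 112 Hz, 148 Hz, 164 Hz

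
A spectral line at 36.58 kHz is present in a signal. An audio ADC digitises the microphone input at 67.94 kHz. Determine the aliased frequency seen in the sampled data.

31.36 kHz

36.58 kHz > fs/2 = 33.97 kHz, folds to fs − 36.58 kHz = 31.36 kHz.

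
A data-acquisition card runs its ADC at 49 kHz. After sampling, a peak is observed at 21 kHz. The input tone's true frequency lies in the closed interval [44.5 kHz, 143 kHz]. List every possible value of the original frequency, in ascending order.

Frequencies that alias to 21 kHz are k·fs ± 21 kHz for integer k ≥ 0.
k=0: 21 kHz.
k=1: 28 kHz, 70 kHz.
k=2: 77 kHz, 119 kHz.
k=3: 126 kHz, 168 kHz.
k=4: 175 kHz, 217 kHz.
Within [44.5 kHz, 143 kHz]: 70 kHz, 77 kHz, 119 kHz, 126 kHz.

70 kHz, 77 kHz, 119 kHz, 126 kHz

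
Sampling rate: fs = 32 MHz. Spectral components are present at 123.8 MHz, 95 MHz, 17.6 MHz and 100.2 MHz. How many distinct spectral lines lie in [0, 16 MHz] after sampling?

fs/2 = 16 MHz.
123.8 MHz mod fs = 27.8 MHz.
27.8 MHz > fs/2 = 16 MHz, folds to fs − 27.8 MHz = 4.2 MHz.
95 MHz mod fs = 31 MHz.
31 MHz > fs/2 = 16 MHz, folds to fs − 31 MHz = 1 MHz.
17.6 MHz > fs/2 = 16 MHz, folds to fs − 17.6 MHz = 14.4 MHz.
100.2 MHz mod fs = 4.2 MHz.
4.2 MHz ≤ fs/2 = 16 MHz, appears at 4.2 MHz.
Distinct values: {1 MHz, 4.2 MHz, 14.4 MHz} → 3.

3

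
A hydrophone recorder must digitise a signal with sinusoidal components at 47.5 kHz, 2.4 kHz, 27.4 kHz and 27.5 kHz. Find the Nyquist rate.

95 kHz

Highest-frequency component: 47.5 kHz.
Nyquist rate = 2 × 47.5 kHz = 95 kHz.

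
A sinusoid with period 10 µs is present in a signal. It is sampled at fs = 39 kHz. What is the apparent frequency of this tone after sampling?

T = 10 µs → f = 1/T = 100 kHz.
100 kHz mod fs = 22 kHz.
22 kHz > fs/2 = 19.5 kHz, folds to fs − 22 kHz = 17 kHz.

17 kHz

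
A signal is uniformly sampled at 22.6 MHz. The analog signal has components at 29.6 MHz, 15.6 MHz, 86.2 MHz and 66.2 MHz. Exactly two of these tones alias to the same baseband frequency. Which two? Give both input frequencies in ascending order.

fs/2 = 11.3 MHz.
29.6 MHz mod fs = 7 MHz.
7 MHz ≤ fs/2 = 11.3 MHz, appears at 7 MHz.
15.6 MHz > fs/2 = 11.3 MHz, folds to fs − 15.6 MHz = 7 MHz.
86.2 MHz mod fs = 18.4 MHz.
18.4 MHz > fs/2 = 11.3 MHz, folds to fs − 18.4 MHz = 4.2 MHz.
66.2 MHz mod fs = 21 MHz.
21 MHz > fs/2 = 11.3 MHz, folds to fs − 21 MHz = 1.6 MHz.
15.6 MHz and 29.6 MHz both map to 7 MHz.

15.6 MHz, 29.6 MHz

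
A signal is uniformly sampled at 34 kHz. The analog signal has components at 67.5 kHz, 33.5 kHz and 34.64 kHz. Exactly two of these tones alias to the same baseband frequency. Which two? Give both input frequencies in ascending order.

fs/2 = 17 kHz.
67.5 kHz mod fs = 33.5 kHz.
33.5 kHz > fs/2 = 17 kHz, folds to fs − 33.5 kHz = 0.5 kHz.
33.5 kHz > fs/2 = 17 kHz, folds to fs − 33.5 kHz = 0.5 kHz.
34.64 kHz mod fs = 0.64 kHz.
0.64 kHz ≤ fs/2 = 17 kHz, appears at 0.64 kHz.
33.5 kHz and 67.5 kHz both map to 0.5 kHz.

33.5 kHz, 67.5 kHz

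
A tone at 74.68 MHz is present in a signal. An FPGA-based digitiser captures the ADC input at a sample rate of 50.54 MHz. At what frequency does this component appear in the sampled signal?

24.14 MHz

74.68 MHz mod fs = 24.14 MHz.
24.14 MHz ≤ fs/2 = 25.27 MHz, appears at 24.14 MHz.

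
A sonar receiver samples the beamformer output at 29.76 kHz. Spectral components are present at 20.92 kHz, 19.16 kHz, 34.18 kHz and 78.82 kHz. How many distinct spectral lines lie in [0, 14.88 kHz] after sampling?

4

fs/2 = 14.88 kHz.
20.92 kHz > fs/2 = 14.88 kHz, folds to fs − 20.92 kHz = 8.84 kHz.
19.16 kHz > fs/2 = 14.88 kHz, folds to fs − 19.16 kHz = 10.6 kHz.
34.18 kHz mod fs = 4.42 kHz.
4.42 kHz ≤ fs/2 = 14.88 kHz, appears at 4.42 kHz.
78.82 kHz mod fs = 19.3 kHz.
19.3 kHz > fs/2 = 14.88 kHz, folds to fs − 19.3 kHz = 10.46 kHz.
Distinct values: {4.42 kHz, 8.84 kHz, 10.46 kHz, 10.6 kHz} → 4.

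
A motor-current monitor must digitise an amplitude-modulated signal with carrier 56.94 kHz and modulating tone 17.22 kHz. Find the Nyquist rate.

148.32 kHz

AM sidebands sit at fc ± fm = 39.72 kHz and 74.16 kHz.
Highest-frequency component: 74.16 kHz.
Nyquist rate = 2 × 74.16 kHz = 148.32 kHz.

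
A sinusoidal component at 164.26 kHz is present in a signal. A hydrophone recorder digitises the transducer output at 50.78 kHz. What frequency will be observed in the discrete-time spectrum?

164.26 kHz mod fs = 11.92 kHz.
11.92 kHz ≤ fs/2 = 25.39 kHz, appears at 11.92 kHz.

11.92 kHz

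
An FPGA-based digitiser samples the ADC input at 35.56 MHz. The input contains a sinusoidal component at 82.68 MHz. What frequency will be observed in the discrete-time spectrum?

82.68 MHz mod fs = 11.56 MHz.
11.56 MHz ≤ fs/2 = 17.78 MHz, appears at 11.56 MHz.

11.56 MHz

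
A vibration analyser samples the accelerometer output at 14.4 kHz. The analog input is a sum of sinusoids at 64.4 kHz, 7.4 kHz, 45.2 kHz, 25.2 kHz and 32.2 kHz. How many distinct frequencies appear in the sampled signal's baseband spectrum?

5

fs/2 = 7.2 kHz.
64.4 kHz mod fs = 6.8 kHz.
6.8 kHz ≤ fs/2 = 7.2 kHz, appears at 6.8 kHz.
7.4 kHz > fs/2 = 7.2 kHz, folds to fs − 7.4 kHz = 7 kHz.
45.2 kHz mod fs = 2 kHz.
2 kHz ≤ fs/2 = 7.2 kHz, appears at 2 kHz.
25.2 kHz mod fs = 10.8 kHz.
10.8 kHz > fs/2 = 7.2 kHz, folds to fs − 10.8 kHz = 3.6 kHz.
32.2 kHz mod fs = 3.4 kHz.
3.4 kHz ≤ fs/2 = 7.2 kHz, appears at 3.4 kHz.
Distinct values: {2 kHz, 3.4 kHz, 3.6 kHz, 6.8 kHz, 7 kHz} → 5.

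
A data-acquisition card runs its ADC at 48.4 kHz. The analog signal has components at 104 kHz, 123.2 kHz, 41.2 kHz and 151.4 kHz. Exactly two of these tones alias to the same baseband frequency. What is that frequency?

fs/2 = 24.2 kHz.
104 kHz mod fs = 7.2 kHz.
7.2 kHz ≤ fs/2 = 24.2 kHz, appears at 7.2 kHz.
123.2 kHz mod fs = 26.4 kHz.
26.4 kHz > fs/2 = 24.2 kHz, folds to fs − 26.4 kHz = 22 kHz.
41.2 kHz > fs/2 = 24.2 kHz, folds to fs − 41.2 kHz = 7.2 kHz.
151.4 kHz mod fs = 6.2 kHz.
6.2 kHz ≤ fs/2 = 24.2 kHz, appears at 6.2 kHz.
41.2 kHz and 104 kHz both map to 7.2 kHz.

7.2 kHz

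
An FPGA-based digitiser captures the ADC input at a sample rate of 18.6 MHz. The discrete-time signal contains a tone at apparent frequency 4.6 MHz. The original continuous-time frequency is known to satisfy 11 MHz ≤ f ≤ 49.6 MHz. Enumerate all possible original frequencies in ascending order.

Frequencies that alias to 4.6 MHz are k·fs ± 4.6 MHz for integer k ≥ 0.
k=0: 4.6 MHz.
k=1: 14 MHz, 23.2 MHz.
k=2: 32.6 MHz, 41.8 MHz.
k=3: 51.2 MHz, 60.4 MHz.
Within [11 MHz, 49.6 MHz]: 14 MHz, 23.2 MHz, 32.6 MHz, 41.8 MHz.

14 MHz, 23.2 MHz, 32.6 MHz, 41.8 MHz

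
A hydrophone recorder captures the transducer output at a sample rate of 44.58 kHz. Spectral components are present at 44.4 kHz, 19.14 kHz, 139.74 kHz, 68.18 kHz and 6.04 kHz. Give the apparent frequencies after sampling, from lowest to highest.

fs/2 = 22.29 kHz.
44.4 kHz > fs/2 = 22.29 kHz, folds to fs − 44.4 kHz = 0.18 kHz.
19.14 kHz ≤ fs/2 = 22.29 kHz, passes unchanged.
139.74 kHz mod fs = 6 kHz.
6 kHz ≤ fs/2 = 22.29 kHz, appears at 6 kHz.
68.18 kHz mod fs = 23.6 kHz.
23.6 kHz > fs/2 = 22.29 kHz, folds to fs − 23.6 kHz = 20.98 kHz.
6.04 kHz ≤ fs/2 = 22.29 kHz, passes unchanged.
Distinct values: {0.18 kHz, 6 kHz, 6.04 kHz, 19.14 kHz, 20.98 kHz}.

0.18 kHz, 6 kHz, 6.04 kHz, 19.14 kHz, 20.98 kHz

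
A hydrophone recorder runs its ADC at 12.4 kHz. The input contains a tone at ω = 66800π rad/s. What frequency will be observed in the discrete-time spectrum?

ω = 66800π rad/s → f = ω/(2π) = 33400 Hz = 33.4 kHz.
33.4 kHz mod fs = 8.6 kHz.
8.6 kHz > fs/2 = 6.2 kHz, folds to fs − 8.6 kHz = 3.8 kHz.

3.8 kHz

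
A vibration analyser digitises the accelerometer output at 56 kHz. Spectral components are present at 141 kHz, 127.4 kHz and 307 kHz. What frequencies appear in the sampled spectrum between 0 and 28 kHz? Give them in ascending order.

15.4 kHz, 27 kHz

fs/2 = 28 kHz.
141 kHz mod fs = 29 kHz.
29 kHz > fs/2 = 28 kHz, folds to fs − 29 kHz = 27 kHz.
127.4 kHz mod fs = 15.4 kHz.
15.4 kHz ≤ fs/2 = 28 kHz, appears at 15.4 kHz.
307 kHz mod fs = 27 kHz.
27 kHz ≤ fs/2 = 28 kHz, appears at 27 kHz.
Distinct values: {15.4 kHz, 27 kHz}.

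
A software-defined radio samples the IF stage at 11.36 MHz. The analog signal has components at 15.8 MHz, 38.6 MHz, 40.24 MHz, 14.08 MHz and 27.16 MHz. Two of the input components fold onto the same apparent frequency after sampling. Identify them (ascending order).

15.8 MHz, 27.16 MHz

fs/2 = 5.68 MHz.
15.8 MHz mod fs = 4.44 MHz.
4.44 MHz ≤ fs/2 = 5.68 MHz, appears at 4.44 MHz.
38.6 MHz mod fs = 4.52 MHz.
4.52 MHz ≤ fs/2 = 5.68 MHz, appears at 4.52 MHz.
40.24 MHz mod fs = 6.16 MHz.
6.16 MHz > fs/2 = 5.68 MHz, folds to fs − 6.16 MHz = 5.2 MHz.
14.08 MHz mod fs = 2.72 MHz.
2.72 MHz ≤ fs/2 = 5.68 MHz, appears at 2.72 MHz.
27.16 MHz mod fs = 4.44 MHz.
4.44 MHz ≤ fs/2 = 5.68 MHz, appears at 4.44 MHz.
15.8 MHz and 27.16 MHz both map to 4.44 MHz.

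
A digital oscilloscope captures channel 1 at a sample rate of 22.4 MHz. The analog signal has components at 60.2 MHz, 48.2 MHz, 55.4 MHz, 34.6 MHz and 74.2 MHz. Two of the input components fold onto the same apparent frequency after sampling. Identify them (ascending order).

60.2 MHz, 74.2 MHz

fs/2 = 11.2 MHz.
60.2 MHz mod fs = 15.4 MHz.
15.4 MHz > fs/2 = 11.2 MHz, folds to fs − 15.4 MHz = 7 MHz.
48.2 MHz mod fs = 3.4 MHz.
3.4 MHz ≤ fs/2 = 11.2 MHz, appears at 3.4 MHz.
55.4 MHz mod fs = 10.6 MHz.
10.6 MHz ≤ fs/2 = 11.2 MHz, appears at 10.6 MHz.
34.6 MHz mod fs = 12.2 MHz.
12.2 MHz > fs/2 = 11.2 MHz, folds to fs − 12.2 MHz = 10.2 MHz.
74.2 MHz mod fs = 7 MHz.
7 MHz ≤ fs/2 = 11.2 MHz, appears at 7 MHz.
60.2 MHz and 74.2 MHz both map to 7 MHz.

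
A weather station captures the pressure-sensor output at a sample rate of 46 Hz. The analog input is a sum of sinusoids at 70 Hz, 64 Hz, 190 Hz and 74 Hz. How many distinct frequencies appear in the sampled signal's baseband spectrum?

3

fs/2 = 23 Hz.
70 Hz mod fs = 24 Hz.
24 Hz > fs/2 = 23 Hz, folds to fs − 24 Hz = 22 Hz.
64 Hz mod fs = 18 Hz.
18 Hz ≤ fs/2 = 23 Hz, appears at 18 Hz.
190 Hz mod fs = 6 Hz.
6 Hz ≤ fs/2 = 23 Hz, appears at 6 Hz.
74 Hz mod fs = 28 Hz.
28 Hz > fs/2 = 23 Hz, folds to fs − 28 Hz = 18 Hz.
Distinct values: {6 Hz, 18 Hz, 22 Hz} → 3.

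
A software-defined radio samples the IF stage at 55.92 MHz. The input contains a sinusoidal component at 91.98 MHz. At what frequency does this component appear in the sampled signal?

19.86 MHz

91.98 MHz mod fs = 36.06 MHz.
36.06 MHz > fs/2 = 27.96 MHz, folds to fs − 36.06 MHz = 19.86 MHz.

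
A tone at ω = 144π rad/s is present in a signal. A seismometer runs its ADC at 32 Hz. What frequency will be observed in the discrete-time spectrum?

ω = 144π rad/s → f = ω/(2π) = 72 Hz.
72 Hz mod fs = 8 Hz.
8 Hz ≤ fs/2 = 16 Hz, appears at 8 Hz.

8 Hz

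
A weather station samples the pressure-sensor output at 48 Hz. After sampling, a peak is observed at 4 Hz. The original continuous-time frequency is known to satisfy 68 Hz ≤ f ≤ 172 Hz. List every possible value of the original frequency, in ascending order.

92 Hz, 100 Hz, 140 Hz, 148 Hz

Frequencies that alias to 4 Hz are k·fs ± 4 Hz for integer k ≥ 0.
k=0: 4 Hz.
k=1: 44 Hz, 52 Hz.
k=2: 92 Hz, 100 Hz.
k=3: 140 Hz, 148 Hz.
k=4: 188 Hz, 196 Hz.
Within [68 Hz, 172 Hz]: 92 Hz, 100 Hz, 140 Hz, 148 Hz.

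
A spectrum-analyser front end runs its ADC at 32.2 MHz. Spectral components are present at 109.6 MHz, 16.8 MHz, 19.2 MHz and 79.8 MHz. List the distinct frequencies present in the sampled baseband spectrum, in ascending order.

fs/2 = 16.1 MHz.
109.6 MHz mod fs = 13 MHz.
13 MHz ≤ fs/2 = 16.1 MHz, appears at 13 MHz.
16.8 MHz > fs/2 = 16.1 MHz, folds to fs − 16.8 MHz = 15.4 MHz.
19.2 MHz > fs/2 = 16.1 MHz, folds to fs − 19.2 MHz = 13 MHz.
79.8 MHz mod fs = 15.4 MHz.
15.4 MHz ≤ fs/2 = 16.1 MHz, appears at 15.4 MHz.
Distinct values: {13 MHz, 15.4 MHz}.

13 MHz, 15.4 MHz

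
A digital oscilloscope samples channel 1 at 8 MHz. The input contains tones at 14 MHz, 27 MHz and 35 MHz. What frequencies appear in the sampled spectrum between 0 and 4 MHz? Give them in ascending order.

2 MHz, 3 MHz

fs/2 = 4 MHz.
14 MHz mod fs = 6 MHz.
6 MHz > fs/2 = 4 MHz, folds to fs − 6 MHz = 2 MHz.
27 MHz mod fs = 3 MHz.
3 MHz ≤ fs/2 = 4 MHz, appears at 3 MHz.
35 MHz mod fs = 3 MHz.
3 MHz ≤ fs/2 = 4 MHz, appears at 3 MHz.
Distinct values: {2 MHz, 3 MHz}.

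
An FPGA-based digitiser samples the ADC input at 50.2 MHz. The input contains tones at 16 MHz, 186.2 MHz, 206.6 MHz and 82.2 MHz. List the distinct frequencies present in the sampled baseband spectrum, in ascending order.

fs/2 = 25.1 MHz.
16 MHz ≤ fs/2 = 25.1 MHz, passes unchanged.
186.2 MHz mod fs = 35.6 MHz.
35.6 MHz > fs/2 = 25.1 MHz, folds to fs − 35.6 MHz = 14.6 MHz.
206.6 MHz mod fs = 5.8 MHz.
5.8 MHz ≤ fs/2 = 25.1 MHz, appears at 5.8 MHz.
82.2 MHz mod fs = 32 MHz.
32 MHz > fs/2 = 25.1 MHz, folds to fs − 32 MHz = 18.2 MHz.
Distinct values: {5.8 MHz, 14.6 MHz, 16 MHz, 18.2 MHz}.

5.8 MHz, 14.6 MHz, 16 MHz, 18.2 MHz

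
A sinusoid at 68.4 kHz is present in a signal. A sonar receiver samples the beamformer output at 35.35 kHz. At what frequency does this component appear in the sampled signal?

68.4 kHz mod fs = 33.05 kHz.
33.05 kHz > fs/2 = 17.675 kHz, folds to fs − 33.05 kHz = 2.3 kHz.

2.3 kHz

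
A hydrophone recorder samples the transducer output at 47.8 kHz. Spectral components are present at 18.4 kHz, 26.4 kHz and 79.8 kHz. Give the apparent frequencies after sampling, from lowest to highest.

fs/2 = 23.9 kHz.
18.4 kHz ≤ fs/2 = 23.9 kHz, passes unchanged.
26.4 kHz > fs/2 = 23.9 kHz, folds to fs − 26.4 kHz = 21.4 kHz.
79.8 kHz mod fs = 32 kHz.
32 kHz > fs/2 = 23.9 kHz, folds to fs − 32 kHz = 15.8 kHz.
Distinct values: {15.8 kHz, 18.4 kHz, 21.4 kHz}.

15.8 kHz, 18.4 kHz, 21.4 kHz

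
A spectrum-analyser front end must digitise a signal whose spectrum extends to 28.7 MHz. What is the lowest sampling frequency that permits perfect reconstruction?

57.4 MHz

Nyquist rate = 2 × 28.7 MHz = 57.4 MHz.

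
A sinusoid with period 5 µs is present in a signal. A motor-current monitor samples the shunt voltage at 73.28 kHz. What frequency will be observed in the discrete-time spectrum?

T = 5 µs → f = 1/T = 200 kHz.
200 kHz mod fs = 53.44 kHz.
53.44 kHz > fs/2 = 36.64 kHz, folds to fs − 53.44 kHz = 19.84 kHz.

19.84 kHz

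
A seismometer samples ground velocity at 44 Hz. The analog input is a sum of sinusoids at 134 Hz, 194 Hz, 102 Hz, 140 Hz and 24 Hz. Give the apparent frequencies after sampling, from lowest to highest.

fs/2 = 22 Hz.
134 Hz mod fs = 2 Hz.
2 Hz ≤ fs/2 = 22 Hz, appears at 2 Hz.
194 Hz mod fs = 18 Hz.
18 Hz ≤ fs/2 = 22 Hz, appears at 18 Hz.
102 Hz mod fs = 14 Hz.
14 Hz ≤ fs/2 = 22 Hz, appears at 14 Hz.
140 Hz mod fs = 8 Hz.
8 Hz ≤ fs/2 = 22 Hz, appears at 8 Hz.
24 Hz > fs/2 = 22 Hz, folds to fs − 24 Hz = 20 Hz.
Distinct values: {2 Hz, 8 Hz, 14 Hz, 18 Hz, 20 Hz}.

2 Hz, 8 Hz, 14 Hz, 18 Hz, 20 Hz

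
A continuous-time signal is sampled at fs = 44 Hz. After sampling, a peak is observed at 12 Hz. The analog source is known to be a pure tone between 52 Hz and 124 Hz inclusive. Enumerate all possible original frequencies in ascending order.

Frequencies that alias to 12 Hz are k·fs ± 12 Hz for integer k ≥ 0.
k=0: 12 Hz.
k=1: 32 Hz, 56 Hz.
k=2: 76 Hz, 100 Hz.
k=3: 120 Hz, 144 Hz.
k=4: 164 Hz, 188 Hz.
Within [52 Hz, 124 Hz]: 56 Hz, 76 Hz, 100 Hz, 120 Hz.

56 Hz, 76 Hz, 100 Hz, 120 Hz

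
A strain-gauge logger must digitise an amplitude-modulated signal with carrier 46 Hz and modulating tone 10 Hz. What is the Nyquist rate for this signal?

112 Hz

AM sidebands sit at fc ± fm = 36 Hz and 56 Hz.
Highest-frequency component: 56 Hz.
Nyquist rate = 2 × 56 Hz = 112 Hz.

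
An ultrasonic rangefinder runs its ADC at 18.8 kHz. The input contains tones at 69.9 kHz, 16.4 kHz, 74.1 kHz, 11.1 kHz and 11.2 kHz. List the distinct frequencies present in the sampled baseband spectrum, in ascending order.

1.1 kHz, 2.4 kHz, 5.3 kHz, 7.6 kHz, 7.7 kHz

fs/2 = 9.4 kHz.
69.9 kHz mod fs = 13.5 kHz.
13.5 kHz > fs/2 = 9.4 kHz, folds to fs − 13.5 kHz = 5.3 kHz.
16.4 kHz > fs/2 = 9.4 kHz, folds to fs − 16.4 kHz = 2.4 kHz.
74.1 kHz mod fs = 17.7 kHz.
17.7 kHz > fs/2 = 9.4 kHz, folds to fs − 17.7 kHz = 1.1 kHz.
11.1 kHz > fs/2 = 9.4 kHz, folds to fs − 11.1 kHz = 7.7 kHz.
11.2 kHz > fs/2 = 9.4 kHz, folds to fs − 11.2 kHz = 7.6 kHz.
Distinct values: {1.1 kHz, 2.4 kHz, 5.3 kHz, 7.6 kHz, 7.7 kHz}.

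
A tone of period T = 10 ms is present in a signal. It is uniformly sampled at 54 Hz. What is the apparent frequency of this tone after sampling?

T = 10 ms → f = 1/T = 100 Hz.
100 Hz mod fs = 46 Hz.
46 Hz > fs/2 = 27 Hz, folds to fs − 46 Hz = 8 Hz.

8 Hz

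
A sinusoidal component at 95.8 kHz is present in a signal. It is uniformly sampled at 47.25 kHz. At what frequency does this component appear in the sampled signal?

95.8 kHz mod fs = 1.3 kHz.
1.3 kHz ≤ fs/2 = 23.625 kHz, appears at 1.3 kHz.

1.3 kHz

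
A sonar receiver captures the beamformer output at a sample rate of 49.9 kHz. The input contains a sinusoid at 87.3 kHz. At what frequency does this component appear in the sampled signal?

87.3 kHz mod fs = 37.4 kHz.
37.4 kHz > fs/2 = 24.95 kHz, folds to fs − 37.4 kHz = 12.5 kHz.

12.5 kHz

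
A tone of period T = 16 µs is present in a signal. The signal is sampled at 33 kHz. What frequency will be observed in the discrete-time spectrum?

3.5 kHz

T = 16 µs → f = 1/T = 62.5 kHz.
62.5 kHz mod fs = 29.5 kHz.
29.5 kHz > fs/2 = 16.5 kHz, folds to fs − 29.5 kHz = 3.5 kHz.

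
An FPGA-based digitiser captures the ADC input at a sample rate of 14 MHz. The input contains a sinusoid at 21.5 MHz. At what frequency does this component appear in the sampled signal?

6.5 MHz

21.5 MHz mod fs = 7.5 MHz.
7.5 MHz > fs/2 = 7 MHz, folds to fs − 7.5 MHz = 6.5 MHz.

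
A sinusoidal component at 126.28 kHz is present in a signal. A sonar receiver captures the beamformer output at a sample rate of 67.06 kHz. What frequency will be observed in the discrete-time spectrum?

126.28 kHz mod fs = 59.22 kHz.
59.22 kHz > fs/2 = 33.53 kHz, folds to fs − 59.22 kHz = 7.84 kHz.

7.84 kHz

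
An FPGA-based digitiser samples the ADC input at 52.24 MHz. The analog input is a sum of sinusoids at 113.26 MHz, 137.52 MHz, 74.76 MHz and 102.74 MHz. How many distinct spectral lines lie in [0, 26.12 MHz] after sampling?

4

fs/2 = 26.12 MHz.
113.26 MHz mod fs = 8.78 MHz.
8.78 MHz ≤ fs/2 = 26.12 MHz, appears at 8.78 MHz.
137.52 MHz mod fs = 33.04 MHz.
33.04 MHz > fs/2 = 26.12 MHz, folds to fs − 33.04 MHz = 19.2 MHz.
74.76 MHz mod fs = 22.52 MHz.
22.52 MHz ≤ fs/2 = 26.12 MHz, appears at 22.52 MHz.
102.74 MHz mod fs = 50.5 MHz.
50.5 MHz > fs/2 = 26.12 MHz, folds to fs − 50.5 MHz = 1.74 MHz.
Distinct values: {1.74 MHz, 8.78 MHz, 19.2 MHz, 22.52 MHz} → 4.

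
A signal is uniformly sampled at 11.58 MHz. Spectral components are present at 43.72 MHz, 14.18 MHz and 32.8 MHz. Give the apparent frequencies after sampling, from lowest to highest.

fs/2 = 5.79 MHz.
43.72 MHz mod fs = 8.98 MHz.
8.98 MHz > fs/2 = 5.79 MHz, folds to fs − 8.98 MHz = 2.6 MHz.
14.18 MHz mod fs = 2.6 MHz.
2.6 MHz ≤ fs/2 = 5.79 MHz, appears at 2.6 MHz.
32.8 MHz mod fs = 9.64 MHz.
9.64 MHz > fs/2 = 5.79 MHz, folds to fs − 9.64 MHz = 1.94 MHz.
Distinct values: {1.94 MHz, 2.6 MHz}.

1.94 MHz, 2.6 MHz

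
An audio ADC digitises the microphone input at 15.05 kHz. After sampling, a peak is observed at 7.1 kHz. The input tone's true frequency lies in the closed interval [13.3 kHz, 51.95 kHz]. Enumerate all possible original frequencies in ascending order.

Frequencies that alias to 7.1 kHz are k·fs ± 7.1 kHz for integer k ≥ 0.
k=0: 7.1 kHz.
k=1: 7.95 kHz, 22.15 kHz.
k=2: 23 kHz, 37.2 kHz.
k=3: 38.05 kHz, 52.25 kHz.
k=4: 53.1 kHz, 67.3 kHz.
Within [13.3 kHz, 51.95 kHz]: 22.15 kHz, 23 kHz, 37.2 kHz, 38.05 kHz.

22.15 kHz, 23 kHz, 37.2 kHz, 38.05 kHz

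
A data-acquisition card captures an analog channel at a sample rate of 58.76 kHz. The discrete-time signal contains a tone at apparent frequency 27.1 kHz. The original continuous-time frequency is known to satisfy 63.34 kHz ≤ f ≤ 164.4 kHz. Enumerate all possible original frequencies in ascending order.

Frequencies that alias to 27.1 kHz are k·fs ± 27.1 kHz for integer k ≥ 0.
k=0: 27.1 kHz.
k=1: 31.66 kHz, 85.86 kHz.
k=2: 90.42 kHz, 144.62 kHz.
k=3: 149.18 kHz, 203.38 kHz.
k=4: 207.94 kHz, 262.14 kHz.
Within [63.34 kHz, 164.4 kHz]: 85.86 kHz, 90.42 kHz, 144.62 kHz, 149.18 kHz.

85.86 kHz, 90.42 kHz, 144.62 kHz, 149.18 kHz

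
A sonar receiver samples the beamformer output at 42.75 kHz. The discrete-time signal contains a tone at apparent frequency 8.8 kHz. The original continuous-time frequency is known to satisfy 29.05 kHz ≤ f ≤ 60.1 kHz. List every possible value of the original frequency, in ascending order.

33.95 kHz, 51.55 kHz

Frequencies that alias to 8.8 kHz are k·fs ± 8.8 kHz for integer k ≥ 0.
k=0: 8.8 kHz.
k=1: 33.95 kHz, 51.55 kHz.
k=2: 76.7 kHz, 94.3 kHz.
Within [29.05 kHz, 60.1 kHz]: 33.95 kHz, 51.55 kHz.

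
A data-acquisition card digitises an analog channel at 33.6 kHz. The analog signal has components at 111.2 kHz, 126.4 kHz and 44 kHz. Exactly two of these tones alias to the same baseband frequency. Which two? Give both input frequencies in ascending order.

44 kHz, 111.2 kHz

fs/2 = 16.8 kHz.
111.2 kHz mod fs = 10.4 kHz.
10.4 kHz ≤ fs/2 = 16.8 kHz, appears at 10.4 kHz.
126.4 kHz mod fs = 25.6 kHz.
25.6 kHz > fs/2 = 16.8 kHz, folds to fs − 25.6 kHz = 8 kHz.
44 kHz mod fs = 10.4 kHz.
10.4 kHz ≤ fs/2 = 16.8 kHz, appears at 10.4 kHz.
44 kHz and 111.2 kHz both map to 10.4 kHz.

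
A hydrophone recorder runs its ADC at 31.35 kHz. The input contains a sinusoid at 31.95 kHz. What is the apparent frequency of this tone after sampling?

0.6 kHz

31.95 kHz mod fs = 0.6 kHz.
0.6 kHz ≤ fs/2 = 15.675 kHz, appears at 0.6 kHz.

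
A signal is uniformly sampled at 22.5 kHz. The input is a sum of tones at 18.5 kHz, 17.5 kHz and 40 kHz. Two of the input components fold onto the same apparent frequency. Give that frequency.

fs/2 = 11.25 kHz.
18.5 kHz > fs/2 = 11.25 kHz, folds to fs − 18.5 kHz = 4 kHz.
17.5 kHz > fs/2 = 11.25 kHz, folds to fs − 17.5 kHz = 5 kHz.
40 kHz mod fs = 17.5 kHz.
17.5 kHz > fs/2 = 11.25 kHz, folds to fs − 17.5 kHz = 5 kHz.
17.5 kHz and 40 kHz both map to 5 kHz.

5 kHz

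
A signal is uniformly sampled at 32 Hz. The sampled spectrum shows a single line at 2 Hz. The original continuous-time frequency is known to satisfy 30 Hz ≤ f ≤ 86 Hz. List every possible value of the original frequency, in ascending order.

Frequencies that alias to 2 Hz are k·fs ± 2 Hz for integer k ≥ 0.
k=0: 2 Hz.
k=1: 30 Hz, 34 Hz.
k=2: 62 Hz, 66 Hz.
k=3: 94 Hz, 98 Hz.
Within [30 Hz, 86 Hz]: 30 Hz, 34 Hz, 62 Hz, 66 Hz.

30 Hz, 34 Hz, 62 Hz, 66 Hz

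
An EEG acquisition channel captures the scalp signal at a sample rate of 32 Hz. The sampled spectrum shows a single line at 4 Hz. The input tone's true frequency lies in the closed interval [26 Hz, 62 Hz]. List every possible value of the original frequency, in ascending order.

Frequencies that alias to 4 Hz are k·fs ± 4 Hz for integer k ≥ 0.
k=0: 4 Hz.
k=1: 28 Hz, 36 Hz.
k=2: 60 Hz, 68 Hz.
k=3: 92 Hz, 100 Hz.
Within [26 Hz, 62 Hz]: 28 Hz, 36 Hz, 60 Hz.

28 Hz, 36 Hz, 60 Hz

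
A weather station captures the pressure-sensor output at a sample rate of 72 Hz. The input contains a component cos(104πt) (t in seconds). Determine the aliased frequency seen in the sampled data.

20 Hz

ω = 104π rad/s → f = ω/(2π) = 52 Hz.
52 Hz > fs/2 = 36 Hz, folds to fs − 52 Hz = 20 Hz.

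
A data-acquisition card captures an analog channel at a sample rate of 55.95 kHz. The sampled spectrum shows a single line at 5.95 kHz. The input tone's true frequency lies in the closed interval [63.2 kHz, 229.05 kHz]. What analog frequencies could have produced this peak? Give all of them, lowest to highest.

Frequencies that alias to 5.95 kHz are k·fs ± 5.95 kHz for integer k ≥ 0.
k=0: 5.95 kHz.
k=1: 50 kHz, 61.9 kHz.
k=2: 105.95 kHz, 117.85 kHz.
k=3: 161.9 kHz, 173.8 kHz.
k=4: 217.85 kHz, 229.75 kHz.
k=5: 273.8 kHz, 285.7 kHz.
Within [63.2 kHz, 229.05 kHz]: 105.95 kHz, 117.85 kHz, 161.9 kHz, 173.8 kHz, 217.85 kHz.

105.95 kHz, 117.85 kHz, 161.9 kHz, 173.8 kHz, 217.85 kHz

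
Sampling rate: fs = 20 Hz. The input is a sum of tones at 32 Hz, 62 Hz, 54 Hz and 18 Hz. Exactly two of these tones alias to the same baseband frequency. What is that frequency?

2 Hz

fs/2 = 10 Hz.
32 Hz mod fs = 12 Hz.
12 Hz > fs/2 = 10 Hz, folds to fs − 12 Hz = 8 Hz.
62 Hz mod fs = 2 Hz.
2 Hz ≤ fs/2 = 10 Hz, appears at 2 Hz.
54 Hz mod fs = 14 Hz.
14 Hz > fs/2 = 10 Hz, folds to fs − 14 Hz = 6 Hz.
18 Hz > fs/2 = 10 Hz, folds to fs − 18 Hz = 2 Hz.
18 Hz and 62 Hz both map to 2 Hz.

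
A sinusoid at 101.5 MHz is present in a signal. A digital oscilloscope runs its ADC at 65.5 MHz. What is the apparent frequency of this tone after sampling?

29.5 MHz

101.5 MHz mod fs = 36 MHz.
36 MHz > fs/2 = 32.75 MHz, folds to fs − 36 MHz = 29.5 MHz.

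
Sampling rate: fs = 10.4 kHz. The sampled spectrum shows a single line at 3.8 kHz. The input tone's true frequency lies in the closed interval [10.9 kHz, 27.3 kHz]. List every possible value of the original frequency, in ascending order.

Frequencies that alias to 3.8 kHz are k·fs ± 3.8 kHz for integer k ≥ 0.
k=0: 3.8 kHz.
k=1: 6.6 kHz, 14.2 kHz.
k=2: 17 kHz, 24.6 kHz.
k=3: 27.4 kHz, 35 kHz.
Within [10.9 kHz, 27.3 kHz]: 14.2 kHz, 17 kHz, 24.6 kHz.

14.2 kHz, 17 kHz, 24.6 kHz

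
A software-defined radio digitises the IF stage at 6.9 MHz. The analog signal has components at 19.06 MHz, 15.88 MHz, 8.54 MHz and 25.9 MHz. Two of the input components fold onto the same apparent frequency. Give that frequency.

1.64 MHz

fs/2 = 3.45 MHz.
19.06 MHz mod fs = 5.26 MHz.
5.26 MHz > fs/2 = 3.45 MHz, folds to fs − 5.26 MHz = 1.64 MHz.
15.88 MHz mod fs = 2.08 MHz.
2.08 MHz ≤ fs/2 = 3.45 MHz, appears at 2.08 MHz.
8.54 MHz mod fs = 1.64 MHz.
1.64 MHz ≤ fs/2 = 3.45 MHz, appears at 1.64 MHz.
25.9 MHz mod fs = 5.2 MHz.
5.2 MHz > fs/2 = 3.45 MHz, folds to fs − 5.2 MHz = 1.7 MHz.
8.54 MHz and 19.06 MHz both map to 1.64 MHz.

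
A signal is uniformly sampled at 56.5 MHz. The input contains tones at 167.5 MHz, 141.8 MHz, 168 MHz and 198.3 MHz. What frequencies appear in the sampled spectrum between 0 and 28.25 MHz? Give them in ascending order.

fs/2 = 28.25 MHz.
167.5 MHz mod fs = 54.5 MHz.
54.5 MHz > fs/2 = 28.25 MHz, folds to fs − 54.5 MHz = 2 MHz.
141.8 MHz mod fs = 28.8 MHz.
28.8 MHz > fs/2 = 28.25 MHz, folds to fs − 28.8 MHz = 27.7 MHz.
168 MHz mod fs = 55 MHz.
55 MHz > fs/2 = 28.25 MHz, folds to fs − 55 MHz = 1.5 MHz.
198.3 MHz mod fs = 28.8 MHz.
28.8 MHz > fs/2 = 28.25 MHz, folds to fs − 28.8 MHz = 27.7 MHz.
Distinct values: {1.5 MHz, 2 MHz, 27.7 MHz}.

1.5 MHz, 2 MHz, 27.7 MHz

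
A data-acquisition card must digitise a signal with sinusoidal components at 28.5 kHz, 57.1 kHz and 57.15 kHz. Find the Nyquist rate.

Highest-frequency component: 57.15 kHz.
Nyquist rate = 2 × 57.15 kHz = 114.3 kHz.

114.3 kHz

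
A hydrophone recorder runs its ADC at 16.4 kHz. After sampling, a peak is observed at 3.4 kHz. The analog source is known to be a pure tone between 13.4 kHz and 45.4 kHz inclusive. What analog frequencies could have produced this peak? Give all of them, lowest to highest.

19.8 kHz, 29.4 kHz, 36.2 kHz

Frequencies that alias to 3.4 kHz are k·fs ± 3.4 kHz for integer k ≥ 0.
k=0: 3.4 kHz.
k=1: 13 kHz, 19.8 kHz.
k=2: 29.4 kHz, 36.2 kHz.
k=3: 45.8 kHz, 52.6 kHz.
Within [13.4 kHz, 45.4 kHz]: 19.8 kHz, 29.4 kHz, 36.2 kHz.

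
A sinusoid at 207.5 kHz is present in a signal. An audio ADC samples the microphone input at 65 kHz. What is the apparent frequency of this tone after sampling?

207.5 kHz mod fs = 12.5 kHz.
12.5 kHz ≤ fs/2 = 32.5 kHz, appears at 12.5 kHz.

12.5 kHz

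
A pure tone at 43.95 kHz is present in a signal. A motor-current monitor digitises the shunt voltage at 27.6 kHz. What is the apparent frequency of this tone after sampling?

11.25 kHz

43.95 kHz mod fs = 16.35 kHz.
16.35 kHz > fs/2 = 13.8 kHz, folds to fs − 16.35 kHz = 11.25 kHz.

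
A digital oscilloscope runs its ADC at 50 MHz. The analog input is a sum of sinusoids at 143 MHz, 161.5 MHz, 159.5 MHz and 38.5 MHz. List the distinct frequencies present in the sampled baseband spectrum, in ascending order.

fs/2 = 25 MHz.
143 MHz mod fs = 43 MHz.
43 MHz > fs/2 = 25 MHz, folds to fs − 43 MHz = 7 MHz.
161.5 MHz mod fs = 11.5 MHz.
11.5 MHz ≤ fs/2 = 25 MHz, appears at 11.5 MHz.
159.5 MHz mod fs = 9.5 MHz.
9.5 MHz ≤ fs/2 = 25 MHz, appears at 9.5 MHz.
38.5 MHz > fs/2 = 25 MHz, folds to fs − 38.5 MHz = 11.5 MHz.
Distinct values: {7 MHz, 9.5 MHz, 11.5 MHz}.

7 MHz, 9.5 MHz, 11.5 MHz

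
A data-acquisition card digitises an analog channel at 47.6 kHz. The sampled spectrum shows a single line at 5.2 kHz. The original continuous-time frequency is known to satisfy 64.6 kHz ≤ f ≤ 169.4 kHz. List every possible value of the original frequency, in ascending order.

Frequencies that alias to 5.2 kHz are k·fs ± 5.2 kHz for integer k ≥ 0.
k=0: 5.2 kHz.
k=1: 42.4 kHz, 52.8 kHz.
k=2: 90 kHz, 100.4 kHz.
k=3: 137.6 kHz, 148 kHz.
k=4: 185.2 kHz, 195.6 kHz.
Within [64.6 kHz, 169.4 kHz]: 90 kHz, 100.4 kHz, 137.6 kHz, 148 kHz.

90 kHz, 100.4 kHz, 137.6 kHz, 148 kHz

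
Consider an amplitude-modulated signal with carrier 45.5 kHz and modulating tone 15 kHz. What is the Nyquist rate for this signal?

AM sidebands sit at fc ± fm = 30.5 kHz and 60.5 kHz.
Highest-frequency component: 60.5 kHz.
Nyquist rate = 2 × 60.5 kHz = 121 kHz.

121 kHz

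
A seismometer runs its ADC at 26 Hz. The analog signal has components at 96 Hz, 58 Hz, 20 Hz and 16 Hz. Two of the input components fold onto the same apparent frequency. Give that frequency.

6 Hz

fs/2 = 13 Hz.
96 Hz mod fs = 18 Hz.
18 Hz > fs/2 = 13 Hz, folds to fs − 18 Hz = 8 Hz.
58 Hz mod fs = 6 Hz.
6 Hz ≤ fs/2 = 13 Hz, appears at 6 Hz.
20 Hz > fs/2 = 13 Hz, folds to fs − 20 Hz = 6 Hz.
16 Hz > fs/2 = 13 Hz, folds to fs − 16 Hz = 10 Hz.
20 Hz and 58 Hz both map to 6 Hz.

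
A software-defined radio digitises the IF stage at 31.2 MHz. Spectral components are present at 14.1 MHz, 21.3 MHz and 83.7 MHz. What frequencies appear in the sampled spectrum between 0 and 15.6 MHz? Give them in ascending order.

9.9 MHz, 14.1 MHz

fs/2 = 15.6 MHz.
14.1 MHz ≤ fs/2 = 15.6 MHz, passes unchanged.
21.3 MHz > fs/2 = 15.6 MHz, folds to fs − 21.3 MHz = 9.9 MHz.
83.7 MHz mod fs = 21.3 MHz.
21.3 MHz > fs/2 = 15.6 MHz, folds to fs − 21.3 MHz = 9.9 MHz.
Distinct values: {9.9 MHz, 14.1 MHz}.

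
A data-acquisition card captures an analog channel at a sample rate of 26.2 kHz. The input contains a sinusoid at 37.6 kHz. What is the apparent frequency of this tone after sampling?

37.6 kHz mod fs = 11.4 kHz.
11.4 kHz ≤ fs/2 = 13.1 kHz, appears at 11.4 kHz.

11.4 kHz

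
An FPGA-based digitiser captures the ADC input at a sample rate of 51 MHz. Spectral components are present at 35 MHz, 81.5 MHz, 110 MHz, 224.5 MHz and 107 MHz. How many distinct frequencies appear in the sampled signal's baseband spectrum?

fs/2 = 25.5 MHz.
35 MHz > fs/2 = 25.5 MHz, folds to fs − 35 MHz = 16 MHz.
81.5 MHz mod fs = 30.5 MHz.
30.5 MHz > fs/2 = 25.5 MHz, folds to fs − 30.5 MHz = 20.5 MHz.
110 MHz mod fs = 8 MHz.
8 MHz ≤ fs/2 = 25.5 MHz, appears at 8 MHz.
224.5 MHz mod fs = 20.5 MHz.
20.5 MHz ≤ fs/2 = 25.5 MHz, appears at 20.5 MHz.
107 MHz mod fs = 5 MHz.
5 MHz ≤ fs/2 = 25.5 MHz, appears at 5 MHz.
Distinct values: {5 MHz, 8 MHz, 16 MHz, 20.5 MHz} → 4.

4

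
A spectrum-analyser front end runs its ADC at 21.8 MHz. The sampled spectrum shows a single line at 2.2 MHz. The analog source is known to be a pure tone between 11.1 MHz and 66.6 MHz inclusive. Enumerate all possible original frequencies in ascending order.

19.6 MHz, 24 MHz, 41.4 MHz, 45.8 MHz, 63.2 MHz

Frequencies that alias to 2.2 MHz are k·fs ± 2.2 MHz for integer k ≥ 0.
k=0: 2.2 MHz.
k=1: 19.6 MHz, 24 MHz.
k=2: 41.4 MHz, 45.8 MHz.
k=3: 63.2 MHz, 67.6 MHz.
k=4: 85 MHz, 89.4 MHz.
Within [11.1 MHz, 66.6 MHz]: 19.6 MHz, 24 MHz, 41.4 MHz, 45.8 MHz, 63.2 MHz.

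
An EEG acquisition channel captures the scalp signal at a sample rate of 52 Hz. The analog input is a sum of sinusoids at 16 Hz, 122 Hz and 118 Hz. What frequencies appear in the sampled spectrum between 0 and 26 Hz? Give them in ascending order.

14 Hz, 16 Hz, 18 Hz

fs/2 = 26 Hz.
16 Hz ≤ fs/2 = 26 Hz, passes unchanged.
122 Hz mod fs = 18 Hz.
18 Hz ≤ fs/2 = 26 Hz, appears at 18 Hz.
118 Hz mod fs = 14 Hz.
14 Hz ≤ fs/2 = 26 Hz, appears at 14 Hz.
Distinct values: {14 Hz, 16 Hz, 18 Hz}.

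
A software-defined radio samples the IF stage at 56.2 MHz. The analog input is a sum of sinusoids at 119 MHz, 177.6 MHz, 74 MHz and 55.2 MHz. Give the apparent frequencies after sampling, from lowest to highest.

1 MHz, 6.6 MHz, 9 MHz, 17.8 MHz

fs/2 = 28.1 MHz.
119 MHz mod fs = 6.6 MHz.
6.6 MHz ≤ fs/2 = 28.1 MHz, appears at 6.6 MHz.
177.6 MHz mod fs = 9 MHz.
9 MHz ≤ fs/2 = 28.1 MHz, appears at 9 MHz.
74 MHz mod fs = 17.8 MHz.
17.8 MHz ≤ fs/2 = 28.1 MHz, appears at 17.8 MHz.
55.2 MHz > fs/2 = 28.1 MHz, folds to fs − 55.2 MHz = 1 MHz.
Distinct values: {1 MHz, 6.6 MHz, 9 MHz, 17.8 MHz}.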